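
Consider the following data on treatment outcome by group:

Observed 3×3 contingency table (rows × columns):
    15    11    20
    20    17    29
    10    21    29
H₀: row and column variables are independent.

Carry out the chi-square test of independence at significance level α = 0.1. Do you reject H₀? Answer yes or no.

Row totals [46, 66, 60], col totals [45, 49, 78], n=172
χ² = (15−12.03)²/12.03 + (11−13.10)²/13.10 + (20−20.86)²/20.86 + (20−17.27)²/17.27 + (17−18.80)²/18.80 + (29−29.93)²/29.93 + (10−15.70)²/15.70 + (21−17.09)²/17.09 + (29−27.21)²/27.21 = 4.8171
df = 4
p-value (upper-tail) = 0.30659
At α=0.1: p ≥ α → fail to reject H₀

reject H₀: no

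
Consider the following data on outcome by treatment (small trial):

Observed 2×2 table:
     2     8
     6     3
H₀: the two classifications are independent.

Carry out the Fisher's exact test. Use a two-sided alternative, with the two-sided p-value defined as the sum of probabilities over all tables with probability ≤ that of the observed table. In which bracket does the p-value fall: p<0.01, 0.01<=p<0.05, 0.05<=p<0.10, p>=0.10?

Margins: r₁=10, r₂=9, c₁=8, c₂=11, n=19
p_obs = C(10,2)·C(9,6)/C(19,8); sum pmf over tables with pmf ≤ p_obs
p-value (two-sided) = 0.06978
→ bracket: 0.05<=p<0.10

p-value bracket: 0.05<=p<0.10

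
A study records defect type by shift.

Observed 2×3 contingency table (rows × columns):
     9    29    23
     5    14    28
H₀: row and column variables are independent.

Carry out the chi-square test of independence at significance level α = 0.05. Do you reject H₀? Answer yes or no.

reject H₀: no

Row totals [61, 47], col totals [14, 43, 51], n=108
χ² = (9−7.91)²/7.91 + (29−24.29)²/24.29 + (23−28.81)²/28.81 + (5−6.09)²/6.09 + (14−18.71)²/18.71 + (28−22.19)²/22.19 = 5.1371
df = 2
p-value (upper-tail) = 0.07665
At α=0.05: p ≥ α → fail to reject H₀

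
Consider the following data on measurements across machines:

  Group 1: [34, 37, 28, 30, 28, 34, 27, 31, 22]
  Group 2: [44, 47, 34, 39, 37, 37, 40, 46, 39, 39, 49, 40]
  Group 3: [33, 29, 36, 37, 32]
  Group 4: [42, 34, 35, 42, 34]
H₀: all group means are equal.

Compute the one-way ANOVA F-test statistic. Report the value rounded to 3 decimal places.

Group means [30.11, 40.92, 33.40, 37.40], grand mean 36.000
SSB = Σnᵢ(x̄ᵢ−x̄)² = 645.794; SSW = ΣΣ(x−x̄ᵢ)² = 504.206
MSB = 645.794/3 = 215.2648; MSW = 504.206/27 = 18.6743
F = MSB/MSW = 11.5273
df = (3, 27)

test statistic = 11.527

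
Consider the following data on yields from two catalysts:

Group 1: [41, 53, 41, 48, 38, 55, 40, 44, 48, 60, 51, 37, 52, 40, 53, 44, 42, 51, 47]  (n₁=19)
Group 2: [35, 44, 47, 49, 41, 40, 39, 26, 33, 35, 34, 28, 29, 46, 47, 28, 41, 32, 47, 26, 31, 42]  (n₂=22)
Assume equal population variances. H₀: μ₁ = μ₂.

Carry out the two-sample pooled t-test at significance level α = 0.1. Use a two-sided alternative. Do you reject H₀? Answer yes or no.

x̄₁=46.579, s₁=6.475, n₁=19
x̄₂=37.273, s₂=7.573, n₂=22
s_p² = [18·6.475² + 21·7.573²]/39 = 50.2306
SE = √(s_p²·(1/19+1/22)) = 2.2197
t = (46.579−37.273)/2.2197 = 4.1926
df = 39
p-value (two-sided) = 0.00015
At α=0.1: p < α → reject H₀

reject H₀: yes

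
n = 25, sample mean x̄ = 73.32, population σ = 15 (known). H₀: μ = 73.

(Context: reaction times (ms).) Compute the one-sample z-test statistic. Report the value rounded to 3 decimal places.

SE = σ/√n = 15/√25 = 3.0000
z = (x̄−μ₀)/SE = (73.32−73)/3.0000 = 0.1067

test statistic = 0.107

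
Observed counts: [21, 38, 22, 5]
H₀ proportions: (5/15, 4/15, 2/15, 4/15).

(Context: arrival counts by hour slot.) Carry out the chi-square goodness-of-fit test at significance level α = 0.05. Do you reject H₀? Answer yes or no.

reject H₀: yes

n = 86; E_i = n·p_i = [28.67, 22.93, 11.47, 22.93]
χ² = (21−28.67)²/28.67 + (38−22.93)²/22.93 + (22−11.47)²/11.47 + (5−22.93)²/22.93 = 35.6483
df = 3
p-value (upper-tail) = 0.00000
At α=0.05: p < α → reject H₀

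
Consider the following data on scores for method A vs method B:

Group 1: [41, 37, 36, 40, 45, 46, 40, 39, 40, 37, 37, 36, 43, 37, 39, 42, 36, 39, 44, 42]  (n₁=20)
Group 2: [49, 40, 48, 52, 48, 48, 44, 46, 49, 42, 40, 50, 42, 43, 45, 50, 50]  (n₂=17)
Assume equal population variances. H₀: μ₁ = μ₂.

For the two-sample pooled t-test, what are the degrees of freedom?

degrees of freedom = 35

df = n₁ + n₂ − 2 = 20 + 17 − 2 = 35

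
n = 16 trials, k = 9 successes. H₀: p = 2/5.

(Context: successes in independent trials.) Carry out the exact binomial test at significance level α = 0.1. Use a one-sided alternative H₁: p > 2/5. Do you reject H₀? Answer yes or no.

Exact binomial: n=16, k=9, p₀=2/5=0.4000
P(X≥9) from Σ C(n,i)·p₀^i·(1−p₀)^(n−i)
p-value (one-sided, H₁ greater) = 0.14227
At α=0.1: p ≥ α → fail to reject H₀

reject H₀: no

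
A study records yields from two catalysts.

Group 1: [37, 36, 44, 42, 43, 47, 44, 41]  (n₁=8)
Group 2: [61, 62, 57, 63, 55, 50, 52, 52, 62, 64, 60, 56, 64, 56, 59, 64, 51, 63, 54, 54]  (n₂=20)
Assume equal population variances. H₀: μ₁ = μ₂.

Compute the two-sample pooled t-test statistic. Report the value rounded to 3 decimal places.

test statistic = -8.541

x̄₁=41.750, s₁=3.694, n₁=8
x̄₂=57.950, s₂=4.807, n₂=20
s_p² = [7·3.694² + 19·4.807²]/26 = 20.5558
SE = √(s_p²·(1/8+1/20)) = 1.8966
t = (41.750−57.950)/1.8966 = -8.5414
df = 26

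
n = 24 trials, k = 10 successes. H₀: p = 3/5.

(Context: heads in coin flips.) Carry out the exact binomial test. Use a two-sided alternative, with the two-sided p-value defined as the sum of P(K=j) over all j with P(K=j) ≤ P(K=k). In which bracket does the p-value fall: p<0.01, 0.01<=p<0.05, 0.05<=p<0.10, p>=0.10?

Exact binomial: n=24, k=10, p₀=3/5=0.6000
P(X=j) = C(n,j)·p₀^j·(1−p₀)^(n−j); p = Σ P(X=j) over j with P(X=j) ≤ P(X=10)
p-value (two-sided) = 0.09346
→ bracket: 0.05<=p<0.10

p-value bracket: 0.05<=p<0.10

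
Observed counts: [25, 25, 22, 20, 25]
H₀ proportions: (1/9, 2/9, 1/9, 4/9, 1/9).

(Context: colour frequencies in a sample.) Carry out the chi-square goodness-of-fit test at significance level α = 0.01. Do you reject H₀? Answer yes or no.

n = 117; E_i = n·p_i = [13.00, 26.00, 13.00, 52.00, 13.00]
χ² = (25−13.00)²/13.00 + (25−26.00)²/26.00 + (22−13.00)²/13.00 + (20−52.00)²/52.00 + (25−13.00)²/13.00 = 48.1154
df = 4
p-value (upper-tail) = 0.00000
At α=0.01: p < α → reject H₀

reject H₀: yes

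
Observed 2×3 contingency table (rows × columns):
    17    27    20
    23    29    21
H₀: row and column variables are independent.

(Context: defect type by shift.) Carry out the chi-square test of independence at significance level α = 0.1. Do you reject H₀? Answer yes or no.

reject H₀: no

Row totals [64, 73], col totals [40, 56, 41], n=137
χ² = (17−18.69)²/18.69 + (27−26.16)²/26.16 + (20−19.15)²/19.15 + (23−21.31)²/21.31 + (29−29.84)²/29.84 + (21−21.85)²/21.85 = 0.4063
df = 2
p-value (upper-tail) = 0.81614
At α=0.1: p ≥ α → fail to reject H₀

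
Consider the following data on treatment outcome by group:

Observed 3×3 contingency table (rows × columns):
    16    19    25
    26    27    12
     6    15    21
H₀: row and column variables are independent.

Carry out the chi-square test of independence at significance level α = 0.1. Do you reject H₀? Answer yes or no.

reject H₀: yes

Row totals [60, 65, 42], col totals [48, 61, 58], n=167
χ² = (16−17.25)²/17.25 + (19−21.92)²/21.92 + (25−20.84)²/20.84 + (26−18.68)²/18.68 + (27−23.74)²/23.74 + (12−22.57)²/22.57 + (6−12.07)²/12.07 + (15−15.34)²/15.34 + (21−14.59)²/14.59 = 15.4568
df = 4
p-value (upper-tail) = 0.00384
At α=0.1: p < α → reject H₀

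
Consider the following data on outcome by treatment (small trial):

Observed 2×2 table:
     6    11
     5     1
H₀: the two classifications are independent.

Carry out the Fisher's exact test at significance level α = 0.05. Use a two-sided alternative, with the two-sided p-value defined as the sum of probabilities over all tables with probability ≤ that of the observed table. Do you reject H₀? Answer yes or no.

Margins: r₁=17, r₂=6, c₁=11, c₂=12, n=23
p_obs = C(17,6)·C(6,5)/C(23,11); sum pmf over tables with pmf ≤ p_obs
p-value (two-sided) = 0.06865
At α=0.05: p ≥ α → fail to reject H₀

reject H₀: no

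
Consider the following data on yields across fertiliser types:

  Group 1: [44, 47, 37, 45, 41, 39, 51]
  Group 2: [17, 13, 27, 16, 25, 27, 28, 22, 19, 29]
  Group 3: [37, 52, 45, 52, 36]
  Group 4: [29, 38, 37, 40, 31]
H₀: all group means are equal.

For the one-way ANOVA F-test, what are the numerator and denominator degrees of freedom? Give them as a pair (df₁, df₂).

k = 4 groups, N = 27 total
df = (k−1, N−k) = (4−1, 27−4) = (3, 23)

degrees of freedom = [3, 23]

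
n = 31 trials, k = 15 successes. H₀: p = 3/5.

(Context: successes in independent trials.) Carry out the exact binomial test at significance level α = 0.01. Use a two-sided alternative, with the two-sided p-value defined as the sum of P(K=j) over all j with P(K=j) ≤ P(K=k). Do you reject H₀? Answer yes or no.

reject H₀: no

Exact binomial: n=31, k=15, p₀=3/5=0.6000
P(X=j) = C(n,j)·p₀^j·(1−p₀)^(n−j); p = Σ P(X=j) over j with P(X=j) ≤ P(X=15)
p-value (two-sided) = 0.20220
At α=0.01: p ≥ α → fail to reject H₀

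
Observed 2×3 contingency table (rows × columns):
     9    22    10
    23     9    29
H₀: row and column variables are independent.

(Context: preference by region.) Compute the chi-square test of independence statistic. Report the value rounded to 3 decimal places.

test statistic = 17.588

Row totals [41, 61], col totals [32, 31, 39], n=102
χ² = (9−12.86)²/12.86 + (22−12.46)²/12.46 + (10−15.68)²/15.68 + (23−19.14)²/19.14 + (9−18.54)²/18.54 + (29−23.32)²/23.32 = 17.5876
df = 2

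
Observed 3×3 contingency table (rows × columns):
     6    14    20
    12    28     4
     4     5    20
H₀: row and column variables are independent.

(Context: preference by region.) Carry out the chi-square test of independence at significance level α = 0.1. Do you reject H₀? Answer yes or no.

Row totals [40, 44, 29], col totals [22, 47, 44], n=113
χ² = (6−7.79)²/7.79 + (14−16.64)²/16.64 + (20−15.58)²/15.58 + (12−8.57)²/8.57 + (28−18.30)²/18.30 + (4−17.13)²/17.13 + (4−5.65)²/5.65 + (5−12.06)²/12.06 + (20−11.29)²/11.29 = 29.9983
df = 4
p-value (upper-tail) = 0.00000
At α=0.1: p < α → reject H₀

reject H₀: yes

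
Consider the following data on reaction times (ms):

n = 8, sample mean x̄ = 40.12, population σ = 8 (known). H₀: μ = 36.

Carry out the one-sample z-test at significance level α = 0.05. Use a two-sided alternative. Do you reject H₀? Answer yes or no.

reject H₀: no

SE = σ/√n = 8/√8 = 2.8284
z = (x̄−μ₀)/SE = (40.12−36)/2.8284 = 1.4566
p-value (two-sided) = 0.14522
At α=0.05: p ≥ α → fail to reject H₀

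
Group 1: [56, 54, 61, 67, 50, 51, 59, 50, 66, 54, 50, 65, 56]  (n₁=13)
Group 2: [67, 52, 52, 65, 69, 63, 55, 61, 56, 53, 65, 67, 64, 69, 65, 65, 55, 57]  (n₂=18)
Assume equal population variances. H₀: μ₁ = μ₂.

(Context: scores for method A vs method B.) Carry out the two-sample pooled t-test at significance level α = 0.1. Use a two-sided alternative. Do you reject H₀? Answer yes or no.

reject H₀: yes

x̄₁=56.846, s₁=6.243, n₁=13
x̄₂=61.111, s₂=6.018, n₂=18
s_p² = [12·6.243² + 17·6.018²]/29 = 37.3610
SE = √(s_p²·(1/13+1/18)) = 2.2248
t = (56.846−61.111)/2.2248 = -1.9170
df = 29
p-value (two-sided) = 0.06513
At α=0.1: p < α → reject H₀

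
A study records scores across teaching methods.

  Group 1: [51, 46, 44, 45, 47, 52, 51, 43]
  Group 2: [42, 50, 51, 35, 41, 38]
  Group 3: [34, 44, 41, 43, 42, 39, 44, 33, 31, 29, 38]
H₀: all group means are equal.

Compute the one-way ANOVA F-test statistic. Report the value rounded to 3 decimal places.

test statistic = 7.699

Group means [47.38, 42.83, 38.00], grand mean 42.160
SSB = Σnᵢ(x̄ᵢ−x̄)² = 410.652; SSW = ΣΣ(x−x̄ᵢ)² = 586.708
MSB = 410.652/2 = 205.3258; MSW = 586.708/22 = 26.6686
F = MSB/MSW = 7.6992
df = (2, 22)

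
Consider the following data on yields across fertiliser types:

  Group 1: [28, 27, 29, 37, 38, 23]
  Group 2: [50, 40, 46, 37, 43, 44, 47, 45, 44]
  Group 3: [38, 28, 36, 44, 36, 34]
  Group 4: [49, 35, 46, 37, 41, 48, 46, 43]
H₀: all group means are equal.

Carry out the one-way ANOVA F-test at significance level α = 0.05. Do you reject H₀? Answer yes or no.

reject H₀: yes

Group means [30.33, 44.00, 36.00, 43.12], grand mean 39.276
SSB = Σnᵢ(x̄ᵢ−x̄)² = 863.585; SSW = ΣΣ(x−x̄ᵢ)² = 610.208
MSB = 863.585/3 = 287.8616; MSW = 610.208/25 = 24.4083
F = MSB/MSW = 11.7936
df = (3, 25)
p-value (upper-tail) = 0.00005
At α=0.05: p < α → reject H₀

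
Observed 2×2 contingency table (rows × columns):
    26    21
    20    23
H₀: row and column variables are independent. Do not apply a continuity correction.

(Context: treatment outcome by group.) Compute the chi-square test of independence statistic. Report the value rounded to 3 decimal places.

test statistic = 0.697

Row totals [47, 43], col totals [46, 44], n=90
χ² = (26−24.02)²/24.02 + (21−22.98)²/22.98 + (20−21.98)²/21.98 + (23−21.02)²/21.02 = 0.6971
df = 1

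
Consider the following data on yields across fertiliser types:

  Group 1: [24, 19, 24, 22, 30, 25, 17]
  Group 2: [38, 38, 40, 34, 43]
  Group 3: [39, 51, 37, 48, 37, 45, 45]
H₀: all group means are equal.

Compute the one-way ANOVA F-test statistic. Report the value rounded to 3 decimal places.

Group means [23.00, 38.60, 43.14], grand mean 34.526
SSB = Σnᵢ(x̄ᵢ−x̄)² = 1532.680; SSW = ΣΣ(x−x̄ᵢ)² = 336.057
MSB = 1532.680/2 = 766.3398; MSW = 336.057/16 = 21.0036
F = MSB/MSW = 36.4862
df = (2, 16)

test statistic = 36.486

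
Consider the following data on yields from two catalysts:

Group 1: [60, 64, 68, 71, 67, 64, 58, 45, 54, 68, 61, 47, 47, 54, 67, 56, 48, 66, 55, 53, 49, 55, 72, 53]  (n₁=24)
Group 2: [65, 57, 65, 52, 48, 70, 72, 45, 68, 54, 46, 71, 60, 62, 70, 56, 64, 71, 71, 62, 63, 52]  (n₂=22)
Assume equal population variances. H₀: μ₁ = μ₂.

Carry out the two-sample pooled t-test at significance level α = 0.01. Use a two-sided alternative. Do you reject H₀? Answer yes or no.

reject H₀: no

x̄₁=58.417, s₁=8.256, n₁=24
x̄₂=61.091, s₂=8.679, n₂=22
s_p² = [23·8.256² + 21·8.679²]/44 = 71.5830
SE = √(s_p²·(1/24+1/22)) = 2.4973
t = (58.417−61.091)/2.4973 = -1.0709
df = 44
p-value (two-sided) = 0.29007
At α=0.01: p ≥ α → fail to reject H₀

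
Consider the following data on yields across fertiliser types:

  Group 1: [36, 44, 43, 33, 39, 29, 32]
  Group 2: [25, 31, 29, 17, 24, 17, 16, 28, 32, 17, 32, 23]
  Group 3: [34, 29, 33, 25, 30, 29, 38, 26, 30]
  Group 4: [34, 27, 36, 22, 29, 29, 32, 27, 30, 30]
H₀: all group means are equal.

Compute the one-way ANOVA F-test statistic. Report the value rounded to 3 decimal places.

Group means [36.57, 24.25, 30.44, 29.60], grand mean 29.395
SSB = Σnᵢ(x̄ᵢ−x̄)² = 688.492; SSW = ΣΣ(x−x̄ᵢ)² = 892.587
MSB = 688.492/3 = 229.4975; MSW = 892.587/34 = 26.2525
F = MSB/MSW = 8.7419
df = (3, 34)

test statistic = 8.742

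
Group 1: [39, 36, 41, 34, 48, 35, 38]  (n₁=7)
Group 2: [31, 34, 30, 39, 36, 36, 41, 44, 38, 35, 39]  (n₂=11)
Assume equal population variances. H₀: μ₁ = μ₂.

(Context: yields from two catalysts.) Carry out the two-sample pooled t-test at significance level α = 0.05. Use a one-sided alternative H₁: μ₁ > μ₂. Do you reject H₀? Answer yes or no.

reject H₀: no

x̄₁=38.714, s₁=4.751, n₁=7
x̄₂=36.636, s₂=4.154, n₂=11
s_p² = [6·4.751² + 10·4.154²]/16 = 19.2484
SE = √(s_p²·(1/7+1/11)) = 2.1212
t = (38.714−36.636)/2.1212 = 0.9796
df = 16
p-value (one-sided, H₁ greater) = 0.17094
At α=0.05: p ≥ α → fail to reject H₀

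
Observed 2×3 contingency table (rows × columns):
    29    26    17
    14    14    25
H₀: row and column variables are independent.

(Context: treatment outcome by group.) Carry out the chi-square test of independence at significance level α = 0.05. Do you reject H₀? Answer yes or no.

reject H₀: yes

Row totals [72, 53], col totals [43, 40, 42], n=125
χ² = (29−24.77)²/24.77 + (26−23.04)²/23.04 + (17−24.19)²/24.19 + (14−18.23)²/18.23 + (14−16.96)²/16.96 + (25−17.81)²/17.81 = 7.6450
df = 2
p-value (upper-tail) = 0.02187
At α=0.05: p < α → reject H₀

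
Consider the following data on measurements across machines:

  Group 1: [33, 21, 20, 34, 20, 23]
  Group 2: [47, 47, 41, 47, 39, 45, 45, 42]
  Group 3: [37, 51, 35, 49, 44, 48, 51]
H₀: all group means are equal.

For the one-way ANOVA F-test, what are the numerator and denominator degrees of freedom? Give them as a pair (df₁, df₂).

degrees of freedom = [2, 18]

k = 3 groups, N = 21 total
df = (k−1, N−k) = (3−1, 21−3) = (2, 18)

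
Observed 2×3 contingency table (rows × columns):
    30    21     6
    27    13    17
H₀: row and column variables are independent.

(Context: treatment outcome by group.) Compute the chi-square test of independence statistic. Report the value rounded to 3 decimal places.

Row totals [57, 57], col totals [57, 34, 23], n=114
χ² = (30−28.50)²/28.50 + (21−17.00)²/17.00 + (6−11.50)²/11.50 + (27−28.50)²/28.50 + (13−17.00)²/17.00 + (17−11.50)²/11.50 = 7.3011
df = 2

test statistic = 7.301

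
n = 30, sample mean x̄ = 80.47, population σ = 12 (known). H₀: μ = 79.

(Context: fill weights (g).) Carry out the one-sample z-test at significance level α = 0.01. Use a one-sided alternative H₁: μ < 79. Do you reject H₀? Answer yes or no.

reject H₀: no

SE = σ/√n = 12/√30 = 2.1909
z = (x̄−μ₀)/SE = (80.47−79)/2.1909 = 0.6710
p-value (one-sided, H₁ less) = 0.74888
At α=0.01: p ≥ α → fail to reject H₀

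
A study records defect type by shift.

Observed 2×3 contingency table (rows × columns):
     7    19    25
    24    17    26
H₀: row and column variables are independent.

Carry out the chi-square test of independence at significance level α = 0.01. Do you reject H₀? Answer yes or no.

Row totals [51, 67], col totals [31, 36, 51], n=118
χ² = (7−13.40)²/13.40 + (19−15.56)²/15.56 + (25−22.04)²/22.04 + (24−17.60)²/17.60 + (17−20.44)²/20.44 + (26−28.96)²/28.96 = 7.4202
df = 2
p-value (upper-tail) = 0.02447
At α=0.01: p ≥ α → fail to reject H₀

reject H₀: no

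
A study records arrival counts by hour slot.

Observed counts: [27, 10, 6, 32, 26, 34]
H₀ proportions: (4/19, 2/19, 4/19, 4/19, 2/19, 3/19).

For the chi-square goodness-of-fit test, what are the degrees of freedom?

df = k − 1 = 6 − 1 = 5

degrees of freedom = 5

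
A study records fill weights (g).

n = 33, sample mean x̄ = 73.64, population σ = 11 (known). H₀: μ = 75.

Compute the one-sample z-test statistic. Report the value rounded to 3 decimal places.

SE = σ/√n = 11/√33 = 1.9149
z = (x̄−μ₀)/SE = (73.64−75)/1.9149 = -0.7102

test statistic = -0.710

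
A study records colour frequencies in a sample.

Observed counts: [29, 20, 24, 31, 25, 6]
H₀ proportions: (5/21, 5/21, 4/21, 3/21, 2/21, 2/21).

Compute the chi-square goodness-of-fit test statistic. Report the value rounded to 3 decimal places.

test statistic = 27.250

n = 135; E_i = n·p_i = [32.14, 32.14, 25.71, 19.29, 12.86, 12.86]
χ² = (29−32.14)²/32.14 + (20−32.14)²/32.14 + (24−25.71)²/25.71 + (31−19.29)²/19.29 + (25−12.86)²/12.86 + (6−12.86)²/12.86 = 27.2496
df = 5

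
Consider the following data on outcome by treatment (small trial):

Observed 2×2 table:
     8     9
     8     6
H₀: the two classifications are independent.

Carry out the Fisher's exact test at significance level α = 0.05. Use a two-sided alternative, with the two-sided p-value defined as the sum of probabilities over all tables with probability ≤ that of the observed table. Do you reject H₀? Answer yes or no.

Margins: r₁=17, r₂=14, c₁=16, c₂=15, n=31
p_obs = C(17,8)·C(14,8)/C(31,16); sum pmf over tables with pmf ≤ p_obs
p-value (two-sided) = 0.72239
At α=0.05: p ≥ α → fail to reject H₀

reject H₀: no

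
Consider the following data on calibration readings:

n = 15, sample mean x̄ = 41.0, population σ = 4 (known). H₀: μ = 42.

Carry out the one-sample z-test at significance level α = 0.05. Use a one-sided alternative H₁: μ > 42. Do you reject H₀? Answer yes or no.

reject H₀: no

SE = σ/√n = 4/√15 = 1.0328
z = (x̄−μ₀)/SE = (41.0−42)/1.0328 = -0.9682
p-value (one-sided, H₁ greater) = 0.83354
At α=0.05: p ≥ α → fail to reject H₀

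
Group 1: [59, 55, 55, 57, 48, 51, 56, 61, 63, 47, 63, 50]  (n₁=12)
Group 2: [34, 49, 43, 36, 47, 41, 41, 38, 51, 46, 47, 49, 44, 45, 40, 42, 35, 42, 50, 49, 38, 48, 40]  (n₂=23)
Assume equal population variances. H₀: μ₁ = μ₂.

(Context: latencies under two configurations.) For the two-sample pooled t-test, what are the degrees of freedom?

degrees of freedom = 33

df = n₁ + n₂ − 2 = 12 + 23 − 2 = 33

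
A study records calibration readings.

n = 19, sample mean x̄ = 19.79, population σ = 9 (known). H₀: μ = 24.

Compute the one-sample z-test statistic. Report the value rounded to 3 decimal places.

test statistic = -2.039

SE = σ/√n = 9/√19 = 2.0647
z = (x̄−μ₀)/SE = (19.79−24)/2.0647 = -2.0390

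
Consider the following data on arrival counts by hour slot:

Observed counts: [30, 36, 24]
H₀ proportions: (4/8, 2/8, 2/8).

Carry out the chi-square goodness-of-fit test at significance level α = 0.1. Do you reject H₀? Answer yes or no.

reject H₀: yes

n = 90; E_i = n·p_i = [45.00, 22.50, 22.50]
χ² = (30−45.00)²/45.00 + (36−22.50)²/22.50 + (24−22.50)²/22.50 = 13.2000
df = 2
p-value (upper-tail) = 0.00136
At α=0.1: p < α → reject H₀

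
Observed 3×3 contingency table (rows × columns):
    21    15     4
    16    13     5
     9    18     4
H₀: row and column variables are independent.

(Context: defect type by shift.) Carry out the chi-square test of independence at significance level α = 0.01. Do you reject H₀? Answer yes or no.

Row totals [40, 34, 31], col totals [46, 46, 13], n=105
χ² = (21−17.52)²/17.52 + (15−17.52)²/17.52 + (4−4.95)²/4.95 + (16−14.90)²/14.90 + (13−14.90)²/14.90 + (5−4.21)²/4.21 + (9−13.58)²/13.58 + (18−13.58)²/13.58 + (4−3.84)²/3.84 = 4.6976
df = 4
p-value (upper-tail) = 0.31975
At α=0.01: p ≥ α → fail to reject H₀

reject H₀: no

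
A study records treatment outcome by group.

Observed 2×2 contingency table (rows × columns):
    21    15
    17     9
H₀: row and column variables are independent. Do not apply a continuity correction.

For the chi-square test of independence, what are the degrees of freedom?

degrees of freedom = 1

df = (r−1)(c−1) = (2−1)·(2−1) = 1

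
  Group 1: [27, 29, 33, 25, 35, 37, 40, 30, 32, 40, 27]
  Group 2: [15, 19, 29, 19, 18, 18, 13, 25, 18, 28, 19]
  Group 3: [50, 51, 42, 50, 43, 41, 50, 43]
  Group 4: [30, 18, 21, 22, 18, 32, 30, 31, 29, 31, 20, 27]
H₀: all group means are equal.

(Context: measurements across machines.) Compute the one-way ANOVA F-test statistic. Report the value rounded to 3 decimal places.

test statistic = 44.036

Group means [32.27, 20.09, 46.25, 25.75], grand mean 29.881
SSB = Σnᵢ(x̄ᵢ−x̄)² = 3465.564; SSW = ΣΣ(x−x̄ᵢ)² = 996.841
MSB = 3465.564/3 = 1155.1880; MSW = 996.841/38 = 26.2327
F = MSB/MSW = 44.0363
df = (3, 38)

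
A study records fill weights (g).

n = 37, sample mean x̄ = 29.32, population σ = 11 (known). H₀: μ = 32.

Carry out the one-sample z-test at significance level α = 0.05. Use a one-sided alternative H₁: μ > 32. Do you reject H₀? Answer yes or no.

reject H₀: no

SE = σ/√n = 11/√37 = 1.8084
z = (x̄−μ₀)/SE = (29.32−32)/1.8084 = -1.4820
p-value (one-sided, H₁ greater) = 0.93083
At α=0.05: p ≥ α → fail to reject H₀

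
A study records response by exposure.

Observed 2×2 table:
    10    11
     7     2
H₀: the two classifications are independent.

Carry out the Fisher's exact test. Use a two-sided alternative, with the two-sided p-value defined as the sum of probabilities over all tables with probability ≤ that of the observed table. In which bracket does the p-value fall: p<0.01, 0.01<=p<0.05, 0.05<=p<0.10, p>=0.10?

Margins: r₁=21, r₂=9, c₁=17, c₂=13, n=30
p_obs = C(21,10)·C(9,7)/C(30,17); sum pmf over tables with pmf ≤ p_obs
p-value (two-sided) = 0.22927
→ bracket: p>=0.10

p-value bracket: p>=0.10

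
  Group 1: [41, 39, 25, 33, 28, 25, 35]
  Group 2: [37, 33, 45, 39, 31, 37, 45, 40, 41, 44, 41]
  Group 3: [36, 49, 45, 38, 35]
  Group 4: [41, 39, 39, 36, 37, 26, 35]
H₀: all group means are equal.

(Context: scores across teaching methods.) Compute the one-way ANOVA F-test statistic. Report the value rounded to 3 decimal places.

Group means [32.29, 39.36, 40.60, 36.14], grand mean 37.167
SSB = Σnᵢ(x̄ᵢ−x̄)² = 286.135; SSW = ΣΣ(x−x̄ᵢ)² = 760.031
MSB = 286.135/3 = 95.3785; MSW = 760.031/26 = 29.2320
F = MSB/MSW = 3.2628
df = (3, 26)

test statistic = 3.263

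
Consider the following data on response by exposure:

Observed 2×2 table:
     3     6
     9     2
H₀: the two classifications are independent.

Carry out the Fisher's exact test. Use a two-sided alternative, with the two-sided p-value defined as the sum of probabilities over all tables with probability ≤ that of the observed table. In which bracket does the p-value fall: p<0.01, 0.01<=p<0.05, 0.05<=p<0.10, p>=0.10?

Margins: r₁=9, r₂=11, c₁=12, c₂=8, n=20
p_obs = C(9,3)·C(11,9)/C(20,12); sum pmf over tables with pmf ≤ p_obs
p-value (two-sided) = 0.06478
→ bracket: 0.05<=p<0.10

p-value bracket: 0.05<=p<0.10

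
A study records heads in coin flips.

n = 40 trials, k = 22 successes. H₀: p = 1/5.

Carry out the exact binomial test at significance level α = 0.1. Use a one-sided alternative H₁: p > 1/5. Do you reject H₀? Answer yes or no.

Exact binomial: n=40, k=22, p₀=1/5=0.2000
P(X≥22) from Σ C(n,i)·p₀^i·(1−p₀)^(n−i)
p-value (one-sided, H₁ greater) = 0.00000
At α=0.1: p < α → reject H₀

reject H₀: yes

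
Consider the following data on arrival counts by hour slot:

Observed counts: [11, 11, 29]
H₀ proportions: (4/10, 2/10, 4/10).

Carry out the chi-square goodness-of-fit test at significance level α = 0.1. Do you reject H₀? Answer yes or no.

reject H₀: yes

n = 51; E_i = n·p_i = [20.40, 10.20, 20.40]
χ² = (11−20.40)²/20.40 + (11−10.20)²/10.20 + (29−20.40)²/20.40 = 8.0196
df = 2
p-value (upper-tail) = 0.01814
At α=0.1: p < α → reject H₀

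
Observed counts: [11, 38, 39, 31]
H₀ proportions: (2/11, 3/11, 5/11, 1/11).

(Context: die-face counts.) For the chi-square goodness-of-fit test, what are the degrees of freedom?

degrees of freedom = 3

df = k − 1 = 4 − 1 = 3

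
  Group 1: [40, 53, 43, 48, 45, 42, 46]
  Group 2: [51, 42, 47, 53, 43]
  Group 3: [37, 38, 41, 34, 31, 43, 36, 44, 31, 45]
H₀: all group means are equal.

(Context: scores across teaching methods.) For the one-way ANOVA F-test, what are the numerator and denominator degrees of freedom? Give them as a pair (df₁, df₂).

k = 3 groups, N = 22 total
df = (k−1, N−k) = (3−1, 22−3) = (2, 19)

degrees of freedom = [2, 19]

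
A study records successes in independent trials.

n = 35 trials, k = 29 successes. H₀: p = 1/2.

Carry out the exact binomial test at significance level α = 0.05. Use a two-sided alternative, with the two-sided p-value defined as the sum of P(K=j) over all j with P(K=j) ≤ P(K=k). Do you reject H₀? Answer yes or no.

reject H₀: yes

Exact binomial: n=35, k=29, p₀=1/2=0.5000
P(X=j) = C(n,j)·p₀^j·(1−p₀)^(n−j); p = Σ P(X=j) over j with P(X=j) ≤ P(X=29)
p-value (two-sided) = 0.00012
At α=0.05: p < α → reject H₀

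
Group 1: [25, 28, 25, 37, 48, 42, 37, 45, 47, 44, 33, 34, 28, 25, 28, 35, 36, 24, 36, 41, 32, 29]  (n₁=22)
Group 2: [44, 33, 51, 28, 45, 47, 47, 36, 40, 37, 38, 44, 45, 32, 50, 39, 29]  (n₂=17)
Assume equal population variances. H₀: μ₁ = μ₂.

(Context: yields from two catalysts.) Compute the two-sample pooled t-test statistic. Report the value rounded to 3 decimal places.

x̄₁=34.500, s₁=7.564, n₁=22
x̄₂=40.294, s₂=7.104, n₂=17
s_p² = [21·7.564² + 16·7.104²]/37 = 54.2981
SE = √(s_p²·(1/22+1/17)) = 2.3795
t = (34.500−40.294)/2.3795 = -2.4350
df = 37

test statistic = -2.435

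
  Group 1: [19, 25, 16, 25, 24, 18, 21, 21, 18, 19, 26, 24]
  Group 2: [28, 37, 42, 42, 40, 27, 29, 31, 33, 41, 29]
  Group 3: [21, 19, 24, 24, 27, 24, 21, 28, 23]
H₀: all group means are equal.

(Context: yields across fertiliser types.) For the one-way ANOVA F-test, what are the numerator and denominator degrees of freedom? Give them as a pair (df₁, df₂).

k = 3 groups, N = 32 total
df = (k−1, N−k) = (3−1, 32−3) = (2, 29)

degrees of freedom = [2, 29]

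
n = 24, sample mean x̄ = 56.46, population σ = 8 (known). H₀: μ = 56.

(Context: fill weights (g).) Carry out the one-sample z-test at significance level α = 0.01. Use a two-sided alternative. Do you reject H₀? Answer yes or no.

reject H₀: no

SE = σ/√n = 8/√24 = 1.6330
z = (x̄−μ₀)/SE = (56.46−56)/1.6330 = 0.2817
p-value (two-sided) = 0.77818
At α=0.01: p ≥ α → fail to reject H₀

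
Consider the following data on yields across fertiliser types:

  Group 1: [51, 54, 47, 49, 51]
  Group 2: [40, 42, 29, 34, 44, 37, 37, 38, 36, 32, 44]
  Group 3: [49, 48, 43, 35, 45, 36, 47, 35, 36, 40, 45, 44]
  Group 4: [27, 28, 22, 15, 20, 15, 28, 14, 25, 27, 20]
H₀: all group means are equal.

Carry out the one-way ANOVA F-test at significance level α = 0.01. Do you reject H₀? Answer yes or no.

reject H₀: yes

Group means [50.40, 37.55, 41.92, 21.91], grand mean 36.128
SSB = Σnᵢ(x̄ᵢ−x̄)² = 3666.606; SSW = ΣΣ(x−x̄ᵢ)² = 863.753
MSB = 3666.606/3 = 1222.2020; MSW = 863.753/35 = 24.6787
F = MSB/MSW = 49.5247
df = (3, 35)
p-value (upper-tail) = 0.00000
At α=0.01: p < α → reject H₀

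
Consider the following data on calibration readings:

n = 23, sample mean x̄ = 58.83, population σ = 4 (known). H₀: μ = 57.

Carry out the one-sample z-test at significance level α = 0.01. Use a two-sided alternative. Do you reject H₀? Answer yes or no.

SE = σ/√n = 4/√23 = 0.8341
z = (x̄−μ₀)/SE = (58.83−57)/0.8341 = 2.1941
p-value (two-sided) = 0.02823
At α=0.01: p ≥ α → fail to reject H₀

reject H₀: no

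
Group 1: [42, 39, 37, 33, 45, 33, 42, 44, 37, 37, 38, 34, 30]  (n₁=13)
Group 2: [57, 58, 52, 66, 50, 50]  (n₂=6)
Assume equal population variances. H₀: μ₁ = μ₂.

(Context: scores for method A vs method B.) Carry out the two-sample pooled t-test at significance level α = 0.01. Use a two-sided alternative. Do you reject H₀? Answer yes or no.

reject H₀: yes

x̄₁=37.769, s₁=4.567, n₁=13
x̄₂=55.500, s₂=6.189, n₂=6
s_p² = [12·4.567² + 5·6.189²]/17 = 25.9887
SE = √(s_p²·(1/13+1/6)) = 2.5161
t = (37.769−55.500)/2.5161 = -7.0470
df = 17
p-value (two-sided) = 0.00000
At α=0.01: p < α → reject H₀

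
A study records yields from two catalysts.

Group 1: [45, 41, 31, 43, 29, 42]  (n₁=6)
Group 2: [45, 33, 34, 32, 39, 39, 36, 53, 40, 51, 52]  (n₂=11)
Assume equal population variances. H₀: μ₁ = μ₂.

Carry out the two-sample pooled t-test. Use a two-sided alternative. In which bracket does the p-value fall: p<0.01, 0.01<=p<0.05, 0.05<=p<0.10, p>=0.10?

x̄₁=38.500, s₁=6.745, n₁=6
x̄₂=41.273, s₂=7.799, n₂=11
s_p² = [5·6.745² + 10·7.799²]/15 = 55.7121
SE = √(s_p²·(1/6+1/11)) = 3.7882
t = (38.500−41.273)/3.7882 = -0.7319
df = 15
p-value (two-sided) = 0.47548
→ bracket: p>=0.10

p-value bracket: p>=0.10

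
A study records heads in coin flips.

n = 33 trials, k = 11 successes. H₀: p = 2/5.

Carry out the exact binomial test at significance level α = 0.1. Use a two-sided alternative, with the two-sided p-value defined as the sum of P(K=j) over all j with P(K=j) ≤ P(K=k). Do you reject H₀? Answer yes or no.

Exact binomial: n=33, k=11, p₀=2/5=0.4000
P(X=j) = C(n,j)·p₀^j·(1−p₀)^(n−j); p = Σ P(X=j) over j with P(X=j) ≤ P(X=11)
p-value (two-sided) = 0.48174
At α=0.1: p ≥ α → fail to reject H₀

reject H₀: no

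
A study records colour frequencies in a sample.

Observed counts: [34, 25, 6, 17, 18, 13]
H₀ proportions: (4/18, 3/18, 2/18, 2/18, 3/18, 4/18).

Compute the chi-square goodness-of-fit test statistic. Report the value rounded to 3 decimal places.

test statistic = 16.040

n = 113; E_i = n·p_i = [25.11, 18.83, 12.56, 12.56, 18.83, 25.11]
χ² = (34−25.11)²/25.11 + (25−18.83)²/18.83 + (6−12.56)²/12.56 + (17−12.56)²/12.56 + (18−18.83)²/18.83 + (13−25.11)²/25.11 = 16.0398
df = 5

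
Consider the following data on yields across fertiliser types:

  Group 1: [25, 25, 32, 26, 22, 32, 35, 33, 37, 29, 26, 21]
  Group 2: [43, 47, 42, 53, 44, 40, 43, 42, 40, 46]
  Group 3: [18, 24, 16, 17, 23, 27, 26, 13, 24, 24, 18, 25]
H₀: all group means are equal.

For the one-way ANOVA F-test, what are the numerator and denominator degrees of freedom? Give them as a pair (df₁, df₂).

degrees of freedom = [2, 31]

k = 3 groups, N = 34 total
df = (k−1, N−k) = (3−1, 34−3) = (2, 31)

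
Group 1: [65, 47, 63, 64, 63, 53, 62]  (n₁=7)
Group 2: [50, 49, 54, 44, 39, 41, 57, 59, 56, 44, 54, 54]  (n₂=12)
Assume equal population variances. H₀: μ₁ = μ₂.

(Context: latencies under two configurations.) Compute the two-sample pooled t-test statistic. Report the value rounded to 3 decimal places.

x̄₁=59.571, s₁=6.828, n₁=7
x̄₂=50.083, s₂=6.667, n₂=12
s_p² = [6·6.828² + 11·6.667²]/17 = 45.2136
SE = √(s_p²·(1/7+1/12)) = 3.1979
t = (59.571−50.083)/3.1979 = 2.9669
df = 17

test statistic = 2.967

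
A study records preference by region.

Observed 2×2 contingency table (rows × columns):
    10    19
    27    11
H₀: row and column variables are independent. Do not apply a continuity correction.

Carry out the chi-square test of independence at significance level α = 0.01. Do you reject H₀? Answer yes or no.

Row totals [29, 38], col totals [37, 30], n=67
χ² = (10−16.01)²/16.01 + (19−12.99)²/12.99 + (27−20.99)²/20.99 + (11−17.01)²/17.01 = 8.8957
df = 1
p-value (upper-tail) = 0.00286
At α=0.01: p < α → reject H₀

reject H₀: yes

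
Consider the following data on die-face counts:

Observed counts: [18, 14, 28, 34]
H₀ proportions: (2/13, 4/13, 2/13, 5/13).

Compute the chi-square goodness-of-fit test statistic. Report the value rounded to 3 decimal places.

n = 94; E_i = n·p_i = [14.46, 28.92, 14.46, 36.15]
χ² = (18−14.46)²/14.46 + (14−28.92)²/28.92 + (28−14.46)²/14.46 + (34−36.15)²/36.15 = 21.3681
df = 3

test statistic = 21.368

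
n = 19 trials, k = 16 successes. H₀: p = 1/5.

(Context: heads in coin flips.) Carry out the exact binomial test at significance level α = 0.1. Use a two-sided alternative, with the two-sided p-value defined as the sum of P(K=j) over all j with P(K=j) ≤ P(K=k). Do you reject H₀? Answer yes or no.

Exact binomial: n=19, k=16, p₀=1/5=0.2000
P(X=j) = C(n,j)·p₀^j·(1−p₀)^(n−j); p = Σ P(X=j) over j with P(X=j) ≤ P(X=16)
p-value (two-sided) = 0.00000
At α=0.1: p < α → reject H₀

reject H₀: yes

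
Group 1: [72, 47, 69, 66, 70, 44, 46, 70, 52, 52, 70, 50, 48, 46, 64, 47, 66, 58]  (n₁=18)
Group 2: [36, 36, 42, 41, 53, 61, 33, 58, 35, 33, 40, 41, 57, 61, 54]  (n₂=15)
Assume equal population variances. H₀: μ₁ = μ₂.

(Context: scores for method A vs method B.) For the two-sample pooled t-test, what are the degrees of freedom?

degrees of freedom = 31

df = n₁ + n₂ − 2 = 18 + 15 − 2 = 31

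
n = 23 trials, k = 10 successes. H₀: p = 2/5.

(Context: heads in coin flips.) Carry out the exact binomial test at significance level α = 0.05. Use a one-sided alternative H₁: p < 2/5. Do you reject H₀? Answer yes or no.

reject H₀: no

Exact binomial: n=23, k=10, p₀=2/5=0.4000
P(X≤10) from Σ C(n,i)·p₀^i·(1−p₀)^(n−i)
p-value (one-sided, H₁ less) = 0.71291
At α=0.05: p ≥ α → fail to reject H₀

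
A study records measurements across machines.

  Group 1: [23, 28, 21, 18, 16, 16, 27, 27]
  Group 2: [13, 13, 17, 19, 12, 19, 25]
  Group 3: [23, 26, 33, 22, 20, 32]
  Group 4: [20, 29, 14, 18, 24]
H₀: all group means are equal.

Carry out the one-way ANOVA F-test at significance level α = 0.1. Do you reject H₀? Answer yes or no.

Group means [22.00, 16.86, 26.00, 21.00], grand mean 21.346
SSB = Σnᵢ(x̄ᵢ−x̄)² = 275.027; SSW = ΣΣ(x−x̄ᵢ)² = 582.857
MSB = 275.027/3 = 91.6758; MSW = 582.857/22 = 26.4935
F = MSB/MSW = 3.4603
df = (3, 22)
p-value (upper-tail) = 0.03375
At α=0.1: p < α → reject H₀

reject H₀: yes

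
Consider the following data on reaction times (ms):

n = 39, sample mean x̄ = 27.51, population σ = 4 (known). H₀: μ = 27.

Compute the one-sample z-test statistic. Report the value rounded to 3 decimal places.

SE = σ/√n = 4/√39 = 0.6405
z = (x̄−μ₀)/SE = (27.51−27)/0.6405 = 0.7962

test statistic = 0.796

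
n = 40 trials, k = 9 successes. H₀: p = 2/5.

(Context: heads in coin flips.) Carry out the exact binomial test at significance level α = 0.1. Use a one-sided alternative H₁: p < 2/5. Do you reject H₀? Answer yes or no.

reject H₀: yes

Exact binomial: n=40, k=9, p₀=2/5=0.4000
P(X≤9) from Σ C(n,i)·p₀^i·(1−p₀)^(n−i)
p-value (one-sided, H₁ less) = 0.01557
At α=0.1: p < α → reject H₀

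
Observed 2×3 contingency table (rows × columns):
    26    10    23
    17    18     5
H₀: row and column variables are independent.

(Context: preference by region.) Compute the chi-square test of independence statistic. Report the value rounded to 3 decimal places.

Row totals [59, 40], col totals [43, 28, 28], n=99
χ² = (26−25.63)²/25.63 + (10−16.69)²/16.69 + (23−16.69)²/16.69 + (17−17.37)²/17.37 + (18−11.31)²/11.31 + (5−11.31)²/11.31 = 12.5569
df = 2

test statistic = 12.557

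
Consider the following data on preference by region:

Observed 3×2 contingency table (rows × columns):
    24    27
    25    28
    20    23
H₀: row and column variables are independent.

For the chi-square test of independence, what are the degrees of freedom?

df = (r−1)(c−1) = (3−1)·(2−1) = 2

degrees of freedom = 2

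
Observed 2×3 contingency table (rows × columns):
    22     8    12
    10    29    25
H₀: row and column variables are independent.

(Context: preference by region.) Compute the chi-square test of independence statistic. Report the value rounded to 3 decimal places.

Row totals [42, 64], col totals [32, 37, 37], n=106
χ² = (22−12.68)²/12.68 + (8−14.66)²/14.66 + (12−14.66)²/14.66 + (10−19.32)²/19.32 + (29−22.34)²/22.34 + (25−22.34)²/22.34 = 17.1596
df = 2

test statistic = 17.160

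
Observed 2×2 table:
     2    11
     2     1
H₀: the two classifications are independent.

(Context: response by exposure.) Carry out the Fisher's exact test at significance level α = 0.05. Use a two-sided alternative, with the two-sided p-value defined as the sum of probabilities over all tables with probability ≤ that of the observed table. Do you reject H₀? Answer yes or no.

reject H₀: no

Margins: r₁=13, r₂=3, c₁=4, c₂=12, n=16
p_obs = C(13,2)·C(3,2)/C(16,4); sum pmf over tables with pmf ≤ p_obs
p-value (two-sided) = 0.13571
At α=0.05: p ≥ α → fail to reject H₀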